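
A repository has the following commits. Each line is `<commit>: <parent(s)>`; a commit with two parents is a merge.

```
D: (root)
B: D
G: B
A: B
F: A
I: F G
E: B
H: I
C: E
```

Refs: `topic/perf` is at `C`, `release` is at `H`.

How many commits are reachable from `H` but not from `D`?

Reachable from H: {A, B, D, F, G, H, I}.
Reachable from D: {D}.
In H's history but not D's: {A, B, F, G, H, I} — 6 commits.

6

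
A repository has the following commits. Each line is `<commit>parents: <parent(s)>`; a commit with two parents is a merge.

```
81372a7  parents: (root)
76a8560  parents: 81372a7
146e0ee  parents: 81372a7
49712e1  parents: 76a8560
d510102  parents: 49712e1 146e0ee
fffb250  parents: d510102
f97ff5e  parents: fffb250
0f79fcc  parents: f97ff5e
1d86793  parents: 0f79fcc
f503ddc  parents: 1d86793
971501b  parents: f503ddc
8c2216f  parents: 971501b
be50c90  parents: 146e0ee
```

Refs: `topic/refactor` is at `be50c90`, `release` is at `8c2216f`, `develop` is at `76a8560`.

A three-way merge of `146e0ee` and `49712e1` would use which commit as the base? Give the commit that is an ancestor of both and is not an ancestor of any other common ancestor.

Ancestors of 146e0ee: {146e0ee, 81372a7}.
Ancestors of 49712e1: {49712e1, 76a8560, 81372a7}.
Common ancestors: {81372a7}.
The only common ancestor is 81372a7, so it is the merge base.

81372a7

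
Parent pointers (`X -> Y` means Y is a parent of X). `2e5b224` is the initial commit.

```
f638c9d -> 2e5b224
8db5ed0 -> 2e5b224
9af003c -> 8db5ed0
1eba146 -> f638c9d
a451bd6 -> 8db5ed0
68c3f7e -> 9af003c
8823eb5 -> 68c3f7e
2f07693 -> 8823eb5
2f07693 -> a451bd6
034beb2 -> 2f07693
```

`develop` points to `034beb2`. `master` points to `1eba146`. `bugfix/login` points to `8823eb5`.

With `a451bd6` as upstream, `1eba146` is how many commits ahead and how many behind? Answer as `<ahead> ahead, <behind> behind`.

Reachable from 1eba146: {1eba146, 2e5b224, f638c9d}.
Reachable from a451bd6: {2e5b224, 8db5ed0, a451bd6}.
Only in 1eba146's history (ahead): {1eba146, f638c9d} — 2.
Only in a451bd6's history (behind): {8db5ed0, a451bd6} — 2.

2 ahead, 2 behind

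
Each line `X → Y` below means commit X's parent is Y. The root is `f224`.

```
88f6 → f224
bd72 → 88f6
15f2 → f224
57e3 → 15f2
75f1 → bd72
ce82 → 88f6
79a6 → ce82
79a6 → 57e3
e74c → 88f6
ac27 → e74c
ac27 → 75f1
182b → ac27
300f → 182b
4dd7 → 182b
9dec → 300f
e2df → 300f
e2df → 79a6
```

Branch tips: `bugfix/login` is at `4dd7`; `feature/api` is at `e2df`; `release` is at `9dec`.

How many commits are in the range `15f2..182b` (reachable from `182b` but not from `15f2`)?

6

Reachable from 182b: {182b, 75f1, 88f6, ac27, bd72, e74c, f224}.
Reachable from 15f2: {15f2, f224}.
In 182b's history but not 15f2's: {182b, 75f1, 88f6, ac27, bd72, e74c} — 6 commits.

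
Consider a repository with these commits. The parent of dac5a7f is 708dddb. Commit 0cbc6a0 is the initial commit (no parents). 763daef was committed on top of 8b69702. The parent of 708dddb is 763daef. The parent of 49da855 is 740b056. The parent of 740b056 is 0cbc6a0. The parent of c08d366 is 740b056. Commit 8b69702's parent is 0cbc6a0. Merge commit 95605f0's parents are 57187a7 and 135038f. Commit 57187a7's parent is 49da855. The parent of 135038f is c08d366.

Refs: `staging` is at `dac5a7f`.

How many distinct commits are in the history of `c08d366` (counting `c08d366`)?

Walking parent pointers from c08d366: reachable set = {0cbc6a0, 740b056, c08d366}.
That is 3 commits.

3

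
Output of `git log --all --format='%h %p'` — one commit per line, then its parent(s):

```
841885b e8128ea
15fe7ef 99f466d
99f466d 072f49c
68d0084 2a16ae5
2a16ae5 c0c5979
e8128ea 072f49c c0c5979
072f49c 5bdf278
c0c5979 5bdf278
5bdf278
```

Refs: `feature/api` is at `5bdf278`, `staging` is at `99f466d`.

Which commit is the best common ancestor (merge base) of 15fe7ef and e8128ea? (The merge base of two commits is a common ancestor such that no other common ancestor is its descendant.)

Ancestors of 15fe7ef: {072f49c, 15fe7ef, 5bdf278, 99f466d}.
Ancestors of e8128ea: {072f49c, 5bdf278, c0c5979, e8128ea}.
Common ancestors: {072f49c, 5bdf278}.
Among these, 072f49c is not an ancestor of any other common ancestor — it is the merge base.

072f49c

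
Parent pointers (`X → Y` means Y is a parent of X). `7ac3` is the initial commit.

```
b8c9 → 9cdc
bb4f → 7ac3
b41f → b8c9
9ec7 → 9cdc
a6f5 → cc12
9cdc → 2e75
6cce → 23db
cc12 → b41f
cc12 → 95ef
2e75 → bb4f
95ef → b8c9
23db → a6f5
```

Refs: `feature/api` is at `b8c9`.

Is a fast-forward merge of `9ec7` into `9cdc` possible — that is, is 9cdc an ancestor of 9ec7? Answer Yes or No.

Yes

A fast-forward from 9cdc to 9ec7 is possible iff 9cdc is an ancestor of 9ec7.
Ancestors of 9ec7: {2e75, 7ac3, 9cdc, 9ec7, bb4f}.
9cdc is among them, so fast-forward is possible.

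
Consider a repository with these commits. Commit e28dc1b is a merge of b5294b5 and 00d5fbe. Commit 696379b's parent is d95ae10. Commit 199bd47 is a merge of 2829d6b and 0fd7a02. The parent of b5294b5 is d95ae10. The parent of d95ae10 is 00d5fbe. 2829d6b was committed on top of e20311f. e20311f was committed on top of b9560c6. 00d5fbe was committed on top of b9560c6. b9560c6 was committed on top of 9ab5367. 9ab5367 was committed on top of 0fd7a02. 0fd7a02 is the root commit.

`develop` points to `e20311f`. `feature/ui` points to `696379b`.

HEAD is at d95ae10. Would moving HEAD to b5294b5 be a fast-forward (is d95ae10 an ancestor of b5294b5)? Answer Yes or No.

A fast-forward from d95ae10 to b5294b5 is possible iff d95ae10 is an ancestor of b5294b5.
Ancestors of b5294b5: {00d5fbe, 0fd7a02, 9ab5367, b5294b5, b9560c6, d95ae10}.
d95ae10 is among them, so fast-forward is possible.

Yes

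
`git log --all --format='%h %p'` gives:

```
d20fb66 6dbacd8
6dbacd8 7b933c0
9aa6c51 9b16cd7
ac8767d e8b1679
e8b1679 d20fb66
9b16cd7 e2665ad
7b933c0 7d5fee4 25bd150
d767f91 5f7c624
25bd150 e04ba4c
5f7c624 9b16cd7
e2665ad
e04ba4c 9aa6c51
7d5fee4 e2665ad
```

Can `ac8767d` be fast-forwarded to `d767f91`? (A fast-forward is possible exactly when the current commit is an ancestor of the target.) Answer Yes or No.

No

A fast-forward from ac8767d to d767f91 is possible iff ac8767d is an ancestor of d767f91.
Ancestors of d767f91: {5f7c624, 9b16cd7, d767f91, e2665ad}.
ac8767d is not among them, so fast-forward is not possible.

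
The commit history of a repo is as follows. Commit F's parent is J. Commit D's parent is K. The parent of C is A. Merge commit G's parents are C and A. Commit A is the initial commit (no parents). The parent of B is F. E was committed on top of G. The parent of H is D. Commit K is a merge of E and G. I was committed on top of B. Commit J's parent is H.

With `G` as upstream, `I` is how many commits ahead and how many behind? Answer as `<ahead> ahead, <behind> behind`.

Reachable from I: {A, B, C, D, E, F, G, H, I, J, K}.
Reachable from G: {A, C, G}.
Only in I's history (ahead): {B, D, E, F, H, I, J, K} — 8.
Only in G's history (behind): {} — 0.

8 ahead, 0 behind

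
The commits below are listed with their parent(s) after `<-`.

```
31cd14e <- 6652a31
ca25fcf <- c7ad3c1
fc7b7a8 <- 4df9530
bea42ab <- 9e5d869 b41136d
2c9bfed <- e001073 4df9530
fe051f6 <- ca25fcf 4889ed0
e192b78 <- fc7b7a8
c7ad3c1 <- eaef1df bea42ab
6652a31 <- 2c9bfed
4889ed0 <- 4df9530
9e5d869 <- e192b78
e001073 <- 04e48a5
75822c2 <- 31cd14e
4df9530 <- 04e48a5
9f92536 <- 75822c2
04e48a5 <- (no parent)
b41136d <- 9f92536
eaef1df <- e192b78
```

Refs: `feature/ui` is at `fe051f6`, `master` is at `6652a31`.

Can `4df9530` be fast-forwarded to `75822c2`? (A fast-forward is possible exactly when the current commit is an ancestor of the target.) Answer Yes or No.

Yes

A fast-forward from 4df9530 to 75822c2 is possible iff 4df9530 is an ancestor of 75822c2.
Ancestors of 75822c2: {04e48a5, 2c9bfed, 31cd14e, 4df9530, 6652a31, 75822c2, e001073}.
4df9530 is among them, so fast-forward is possible.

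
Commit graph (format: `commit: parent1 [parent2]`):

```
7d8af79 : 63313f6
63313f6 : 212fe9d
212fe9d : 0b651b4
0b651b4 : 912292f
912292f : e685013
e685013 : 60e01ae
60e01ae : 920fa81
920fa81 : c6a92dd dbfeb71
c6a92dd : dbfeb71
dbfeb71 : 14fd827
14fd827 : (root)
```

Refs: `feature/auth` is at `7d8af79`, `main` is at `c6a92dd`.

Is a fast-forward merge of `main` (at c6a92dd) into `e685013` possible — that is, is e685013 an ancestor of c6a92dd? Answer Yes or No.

No

A fast-forward from e685013 to c6a92dd is possible iff e685013 is an ancestor of c6a92dd.
Ancestors of c6a92dd: {14fd827, c6a92dd, dbfeb71}.
e685013 is not among them, so fast-forward is not possible.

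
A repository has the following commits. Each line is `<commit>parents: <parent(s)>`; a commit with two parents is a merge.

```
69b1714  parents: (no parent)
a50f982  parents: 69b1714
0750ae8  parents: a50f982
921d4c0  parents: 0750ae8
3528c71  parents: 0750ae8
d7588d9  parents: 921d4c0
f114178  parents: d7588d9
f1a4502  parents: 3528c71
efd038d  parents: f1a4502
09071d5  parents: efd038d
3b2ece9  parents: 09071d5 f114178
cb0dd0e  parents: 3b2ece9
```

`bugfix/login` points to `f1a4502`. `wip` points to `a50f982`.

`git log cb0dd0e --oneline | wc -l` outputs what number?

Walking parent pointers from cb0dd0e: reachable set = {0750ae8, 09071d5, 3528c71, 3b2ece9, 69b1714, 921d4c0, a50f982, cb0dd0e, d7588d9, efd038d, f114178, f1a4502}.
That is 12 commits.

12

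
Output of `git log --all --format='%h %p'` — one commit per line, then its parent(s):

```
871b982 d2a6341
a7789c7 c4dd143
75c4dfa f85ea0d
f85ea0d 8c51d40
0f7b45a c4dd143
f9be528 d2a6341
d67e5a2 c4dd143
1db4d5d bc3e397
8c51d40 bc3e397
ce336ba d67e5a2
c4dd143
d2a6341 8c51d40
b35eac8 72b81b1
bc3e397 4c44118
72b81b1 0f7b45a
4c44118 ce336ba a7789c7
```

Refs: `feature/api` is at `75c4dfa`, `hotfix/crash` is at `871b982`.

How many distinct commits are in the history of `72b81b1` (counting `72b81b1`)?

Walking parent pointers from 72b81b1: reachable set = {0f7b45a, 72b81b1, c4dd143}.
That is 3 commits.

3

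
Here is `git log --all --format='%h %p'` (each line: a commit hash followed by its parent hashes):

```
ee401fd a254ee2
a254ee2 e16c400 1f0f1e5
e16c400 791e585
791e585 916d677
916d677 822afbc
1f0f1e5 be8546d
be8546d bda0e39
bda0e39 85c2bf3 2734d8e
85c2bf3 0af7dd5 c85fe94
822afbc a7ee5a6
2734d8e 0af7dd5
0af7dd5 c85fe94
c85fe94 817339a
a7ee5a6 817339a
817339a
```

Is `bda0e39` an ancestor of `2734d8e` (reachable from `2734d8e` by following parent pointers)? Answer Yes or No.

Ancestors of 2734d8e: {0af7dd5, 2734d8e, 817339a, c85fe94}.
bda0e39 is not in that set, so it is not an ancestor of 2734d8e.

No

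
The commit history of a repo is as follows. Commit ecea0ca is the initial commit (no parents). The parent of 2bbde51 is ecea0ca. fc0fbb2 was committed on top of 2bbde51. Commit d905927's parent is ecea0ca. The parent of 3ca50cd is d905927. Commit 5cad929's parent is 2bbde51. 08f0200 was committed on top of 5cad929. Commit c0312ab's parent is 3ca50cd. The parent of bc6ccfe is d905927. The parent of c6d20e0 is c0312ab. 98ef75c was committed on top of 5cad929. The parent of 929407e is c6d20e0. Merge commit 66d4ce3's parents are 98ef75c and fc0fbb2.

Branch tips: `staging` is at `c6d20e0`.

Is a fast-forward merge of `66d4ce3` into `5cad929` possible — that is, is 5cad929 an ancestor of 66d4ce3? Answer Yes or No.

A fast-forward from 5cad929 to 66d4ce3 is possible iff 5cad929 is an ancestor of 66d4ce3.
Ancestors of 66d4ce3: {2bbde51, 5cad929, 66d4ce3, 98ef75c, ecea0ca, fc0fbb2}.
5cad929 is among them, so fast-forward is possible.

Yes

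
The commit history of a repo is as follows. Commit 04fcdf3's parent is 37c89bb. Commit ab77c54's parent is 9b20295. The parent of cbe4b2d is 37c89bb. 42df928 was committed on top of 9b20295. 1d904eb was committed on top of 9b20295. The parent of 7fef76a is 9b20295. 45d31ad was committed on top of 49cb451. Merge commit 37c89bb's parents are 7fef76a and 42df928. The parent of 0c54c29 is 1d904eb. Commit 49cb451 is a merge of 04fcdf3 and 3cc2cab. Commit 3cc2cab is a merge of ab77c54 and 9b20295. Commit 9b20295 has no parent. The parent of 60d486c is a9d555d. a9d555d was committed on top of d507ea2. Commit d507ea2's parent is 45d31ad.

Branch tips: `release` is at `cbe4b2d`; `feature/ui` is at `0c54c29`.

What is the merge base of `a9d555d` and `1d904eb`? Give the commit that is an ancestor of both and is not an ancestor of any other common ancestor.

9b20295

Ancestors of a9d555d: {04fcdf3, 37c89bb, 3cc2cab, 42df928, 45d31ad, 49cb451, 7fef76a, 9b20295, a9d555d, ab77c54, d507ea2}.
Ancestors of 1d904eb: {1d904eb, 9b20295}.
Common ancestors: {9b20295}.
The only common ancestor is 9b20295, so it is the merge base.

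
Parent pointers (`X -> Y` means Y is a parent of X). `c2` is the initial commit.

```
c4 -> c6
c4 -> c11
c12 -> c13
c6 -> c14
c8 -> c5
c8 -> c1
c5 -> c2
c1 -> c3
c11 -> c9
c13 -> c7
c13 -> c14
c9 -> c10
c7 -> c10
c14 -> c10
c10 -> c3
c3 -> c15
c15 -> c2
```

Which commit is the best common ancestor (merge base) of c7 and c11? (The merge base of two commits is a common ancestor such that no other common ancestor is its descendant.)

Ancestors of c7: {c10, c15, c2, c3, c7}.
Ancestors of c11: {c10, c11, c15, c2, c3, c9}.
Common ancestors: {c10, c15, c2, c3}.
Among these, c10 is not an ancestor of any other common ancestor — it is the merge base.

c10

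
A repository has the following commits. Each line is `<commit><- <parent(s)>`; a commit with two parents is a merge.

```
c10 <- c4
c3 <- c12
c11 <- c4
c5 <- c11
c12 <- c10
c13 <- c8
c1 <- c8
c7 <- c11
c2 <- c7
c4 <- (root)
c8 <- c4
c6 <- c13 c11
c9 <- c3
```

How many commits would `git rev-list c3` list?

4

Walking parent pointers from c3: reachable set = {c10, c12, c3, c4}.
That is 4 commits.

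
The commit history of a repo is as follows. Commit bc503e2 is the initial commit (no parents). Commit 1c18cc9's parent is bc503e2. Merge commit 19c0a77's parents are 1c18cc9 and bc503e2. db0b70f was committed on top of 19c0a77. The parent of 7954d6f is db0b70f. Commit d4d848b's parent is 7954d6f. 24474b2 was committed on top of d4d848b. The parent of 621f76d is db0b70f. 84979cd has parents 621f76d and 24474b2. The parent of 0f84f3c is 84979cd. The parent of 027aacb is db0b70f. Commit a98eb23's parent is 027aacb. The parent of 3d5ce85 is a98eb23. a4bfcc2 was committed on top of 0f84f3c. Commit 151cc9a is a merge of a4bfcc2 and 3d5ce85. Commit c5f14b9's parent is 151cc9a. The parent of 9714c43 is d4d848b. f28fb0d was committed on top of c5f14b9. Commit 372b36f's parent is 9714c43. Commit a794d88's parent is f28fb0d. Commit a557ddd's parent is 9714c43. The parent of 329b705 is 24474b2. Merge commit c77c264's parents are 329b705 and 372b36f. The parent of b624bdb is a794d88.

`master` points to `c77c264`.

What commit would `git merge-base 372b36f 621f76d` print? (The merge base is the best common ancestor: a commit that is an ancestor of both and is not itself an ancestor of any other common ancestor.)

Ancestors of 372b36f: {19c0a77, 1c18cc9, 372b36f, 7954d6f, 9714c43, bc503e2, d4d848b, db0b70f}.
Ancestors of 621f76d: {19c0a77, 1c18cc9, 621f76d, bc503e2, db0b70f}.
Common ancestors: {19c0a77, 1c18cc9, bc503e2, db0b70f}.
Among these, db0b70f is not an ancestor of any other common ancestor — it is the merge base.

db0b70f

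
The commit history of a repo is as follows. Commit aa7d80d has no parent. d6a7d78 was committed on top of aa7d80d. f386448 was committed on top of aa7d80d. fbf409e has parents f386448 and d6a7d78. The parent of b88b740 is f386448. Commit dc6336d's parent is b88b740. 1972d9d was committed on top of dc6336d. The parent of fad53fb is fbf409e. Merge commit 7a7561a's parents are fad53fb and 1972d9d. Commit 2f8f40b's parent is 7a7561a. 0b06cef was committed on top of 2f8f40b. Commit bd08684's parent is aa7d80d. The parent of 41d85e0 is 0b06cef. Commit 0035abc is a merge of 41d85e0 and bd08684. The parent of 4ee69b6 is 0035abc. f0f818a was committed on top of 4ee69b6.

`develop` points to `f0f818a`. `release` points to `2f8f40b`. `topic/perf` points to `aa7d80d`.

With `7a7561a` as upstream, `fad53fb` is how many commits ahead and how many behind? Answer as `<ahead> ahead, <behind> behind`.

0 ahead, 4 behind

Reachable from fad53fb: {aa7d80d, d6a7d78, f386448, fad53fb, fbf409e}.
Reachable from 7a7561a: {1972d9d, 7a7561a, aa7d80d, b88b740, d6a7d78, dc6336d, f386448, fad53fb, fbf409e}.
Only in fad53fb's history (ahead): {} — 0.
Only in 7a7561a's history (behind): {1972d9d, 7a7561a, b88b740, dc6336d} — 4.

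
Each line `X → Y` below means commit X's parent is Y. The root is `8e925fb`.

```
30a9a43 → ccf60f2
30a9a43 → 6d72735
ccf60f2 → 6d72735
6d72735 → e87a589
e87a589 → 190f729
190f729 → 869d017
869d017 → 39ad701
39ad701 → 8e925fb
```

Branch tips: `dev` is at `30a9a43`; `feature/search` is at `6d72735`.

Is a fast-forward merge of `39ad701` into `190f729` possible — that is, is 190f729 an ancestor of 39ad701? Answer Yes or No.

A fast-forward from 190f729 to 39ad701 is possible iff 190f729 is an ancestor of 39ad701.
Ancestors of 39ad701: {39ad701, 8e925fb}.
190f729 is not among them, so fast-forward is not possible.

No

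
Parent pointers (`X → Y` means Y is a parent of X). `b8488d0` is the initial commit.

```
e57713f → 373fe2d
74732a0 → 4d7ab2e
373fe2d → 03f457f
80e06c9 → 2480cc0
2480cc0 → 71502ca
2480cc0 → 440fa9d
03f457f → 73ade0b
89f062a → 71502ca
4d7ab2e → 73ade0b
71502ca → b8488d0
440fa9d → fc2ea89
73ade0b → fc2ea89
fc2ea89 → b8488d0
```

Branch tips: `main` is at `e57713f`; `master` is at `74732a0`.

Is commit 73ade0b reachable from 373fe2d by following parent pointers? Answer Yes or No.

Yes

Ancestors of 373fe2d (commits reachable by following parents): {03f457f, 373fe2d, 73ade0b, b8488d0, fc2ea89}.
73ade0b is in that set, so it is an ancestor of 373fe2d.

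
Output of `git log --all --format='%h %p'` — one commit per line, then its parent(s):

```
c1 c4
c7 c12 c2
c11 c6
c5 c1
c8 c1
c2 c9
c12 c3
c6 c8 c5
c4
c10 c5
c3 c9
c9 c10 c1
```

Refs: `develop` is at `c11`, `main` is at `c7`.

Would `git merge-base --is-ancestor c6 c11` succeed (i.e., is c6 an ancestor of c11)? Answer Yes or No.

Yes

Ancestors of c11 (commits reachable by following parents): {c1, c11, c4, c5, c6, c8}.
c6 is in that set, so it is an ancestor of c11.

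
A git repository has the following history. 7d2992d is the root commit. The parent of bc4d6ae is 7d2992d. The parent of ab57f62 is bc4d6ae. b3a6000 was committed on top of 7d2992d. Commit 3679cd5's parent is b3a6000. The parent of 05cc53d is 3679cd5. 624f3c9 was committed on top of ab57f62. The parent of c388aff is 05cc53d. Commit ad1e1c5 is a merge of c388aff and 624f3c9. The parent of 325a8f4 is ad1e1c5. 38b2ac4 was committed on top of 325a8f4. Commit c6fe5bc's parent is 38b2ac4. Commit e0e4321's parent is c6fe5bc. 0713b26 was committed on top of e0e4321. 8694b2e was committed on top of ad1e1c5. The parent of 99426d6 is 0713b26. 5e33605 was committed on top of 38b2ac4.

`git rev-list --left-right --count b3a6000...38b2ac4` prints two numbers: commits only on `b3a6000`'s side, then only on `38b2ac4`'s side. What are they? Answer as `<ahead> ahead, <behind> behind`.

Reachable from b3a6000: {7d2992d, b3a6000}.
Reachable from 38b2ac4: {05cc53d, 325a8f4, 3679cd5, 38b2ac4, 624f3c9, 7d2992d, ab57f62, ad1e1c5, b3a6000, bc4d6ae, c388aff}.
Only in b3a6000's history (ahead): {} — 0.
Only in 38b2ac4's history (behind): {05cc53d, 325a8f4, 3679cd5, 38b2ac4, 624f3c9, ab57f62, ad1e1c5, bc4d6ae, c388aff} — 9.

0 ahead, 9 behind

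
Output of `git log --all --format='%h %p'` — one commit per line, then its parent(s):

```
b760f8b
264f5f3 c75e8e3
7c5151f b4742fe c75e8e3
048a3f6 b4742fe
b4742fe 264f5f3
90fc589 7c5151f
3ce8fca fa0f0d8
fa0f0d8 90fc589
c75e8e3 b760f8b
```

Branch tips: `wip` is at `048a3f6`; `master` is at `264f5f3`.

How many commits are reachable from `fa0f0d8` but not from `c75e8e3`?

5

Reachable from fa0f0d8: {264f5f3, 7c5151f, 90fc589, b4742fe, b760f8b, c75e8e3, fa0f0d8}.
Reachable from c75e8e3: {b760f8b, c75e8e3}.
In fa0f0d8's history but not c75e8e3's: {264f5f3, 7c5151f, 90fc589, b4742fe, fa0f0d8} — 5 commits.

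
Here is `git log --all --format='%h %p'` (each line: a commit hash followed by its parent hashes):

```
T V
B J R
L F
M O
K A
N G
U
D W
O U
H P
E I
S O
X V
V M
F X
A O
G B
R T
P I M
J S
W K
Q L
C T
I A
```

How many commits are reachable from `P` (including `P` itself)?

6

Walking parent pointers from P: reachable set = {A, I, M, O, P, U}.
That is 6 commits.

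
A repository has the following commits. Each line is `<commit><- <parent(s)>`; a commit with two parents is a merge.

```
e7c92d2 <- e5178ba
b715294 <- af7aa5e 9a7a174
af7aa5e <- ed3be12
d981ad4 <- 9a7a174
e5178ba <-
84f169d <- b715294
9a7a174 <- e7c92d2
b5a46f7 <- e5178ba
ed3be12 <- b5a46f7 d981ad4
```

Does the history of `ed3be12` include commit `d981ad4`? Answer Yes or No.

Ancestors of ed3be12 (commits reachable by following parents): {9a7a174, b5a46f7, d981ad4, e5178ba, e7c92d2, ed3be12}.
d981ad4 is in that set, so it is an ancestor of ed3be12.

Yes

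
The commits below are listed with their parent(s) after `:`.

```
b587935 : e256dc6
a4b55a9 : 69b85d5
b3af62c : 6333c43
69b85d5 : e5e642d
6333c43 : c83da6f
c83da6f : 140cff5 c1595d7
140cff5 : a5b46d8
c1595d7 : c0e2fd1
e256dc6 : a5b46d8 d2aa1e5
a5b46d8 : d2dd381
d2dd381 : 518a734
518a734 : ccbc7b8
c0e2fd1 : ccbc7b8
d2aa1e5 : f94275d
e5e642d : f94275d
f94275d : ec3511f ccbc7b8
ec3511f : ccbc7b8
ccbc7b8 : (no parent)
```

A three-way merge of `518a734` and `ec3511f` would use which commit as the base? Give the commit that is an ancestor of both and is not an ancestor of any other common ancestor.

ccbc7b8

Ancestors of 518a734: {518a734, ccbc7b8}.
Ancestors of ec3511f: {ccbc7b8, ec3511f}.
Common ancestors: {ccbc7b8}.
The only common ancestor is ccbc7b8, so it is the merge base.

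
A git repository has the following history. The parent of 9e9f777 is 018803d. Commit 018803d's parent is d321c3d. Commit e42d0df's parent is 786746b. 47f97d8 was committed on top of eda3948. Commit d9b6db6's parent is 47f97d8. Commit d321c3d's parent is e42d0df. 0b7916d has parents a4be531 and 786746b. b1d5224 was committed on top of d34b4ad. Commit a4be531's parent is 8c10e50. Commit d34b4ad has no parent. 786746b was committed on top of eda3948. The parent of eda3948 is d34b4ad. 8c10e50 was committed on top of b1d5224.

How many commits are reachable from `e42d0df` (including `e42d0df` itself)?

4

Walking parent pointers from e42d0df: reachable set = {786746b, d34b4ad, e42d0df, eda3948}.
That is 4 commits.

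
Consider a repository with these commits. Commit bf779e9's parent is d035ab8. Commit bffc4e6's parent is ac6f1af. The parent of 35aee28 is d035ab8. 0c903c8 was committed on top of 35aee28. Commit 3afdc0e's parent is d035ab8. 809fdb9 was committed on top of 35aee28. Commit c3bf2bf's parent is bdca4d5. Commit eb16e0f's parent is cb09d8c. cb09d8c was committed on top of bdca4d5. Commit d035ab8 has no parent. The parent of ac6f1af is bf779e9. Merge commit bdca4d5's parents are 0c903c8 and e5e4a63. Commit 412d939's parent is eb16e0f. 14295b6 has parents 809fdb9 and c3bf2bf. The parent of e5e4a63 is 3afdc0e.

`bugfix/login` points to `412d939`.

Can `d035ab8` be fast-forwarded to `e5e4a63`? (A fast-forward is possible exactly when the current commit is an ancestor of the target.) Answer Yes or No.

A fast-forward from d035ab8 to e5e4a63 is possible iff d035ab8 is an ancestor of e5e4a63.
Ancestors of e5e4a63: {3afdc0e, d035ab8, e5e4a63}.
d035ab8 is among them, so fast-forward is possible.

Yes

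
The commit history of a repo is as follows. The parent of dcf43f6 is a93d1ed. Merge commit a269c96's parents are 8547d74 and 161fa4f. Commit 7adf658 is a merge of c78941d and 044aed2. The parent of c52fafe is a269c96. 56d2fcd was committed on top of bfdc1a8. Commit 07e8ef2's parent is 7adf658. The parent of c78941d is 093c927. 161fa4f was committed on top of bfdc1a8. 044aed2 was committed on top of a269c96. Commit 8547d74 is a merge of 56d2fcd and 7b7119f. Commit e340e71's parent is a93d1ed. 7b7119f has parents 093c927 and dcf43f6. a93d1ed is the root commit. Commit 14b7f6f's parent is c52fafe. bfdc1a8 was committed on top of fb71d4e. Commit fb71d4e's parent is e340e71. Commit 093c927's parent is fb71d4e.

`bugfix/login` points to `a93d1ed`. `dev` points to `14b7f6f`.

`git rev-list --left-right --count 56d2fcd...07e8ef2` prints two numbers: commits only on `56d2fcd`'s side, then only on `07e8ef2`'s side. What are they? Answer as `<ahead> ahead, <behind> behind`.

0 ahead, 10 behind

Reachable from 56d2fcd: {56d2fcd, a93d1ed, bfdc1a8, e340e71, fb71d4e}.
Reachable from 07e8ef2: {044aed2, 07e8ef2, 093c927, 161fa4f, 56d2fcd, 7adf658, 7b7119f, 8547d74, a269c96, a93d1ed, bfdc1a8, c78941d, dcf43f6, e340e71, fb71d4e}.
Only in 56d2fcd's history (ahead): {} — 0.
Only in 07e8ef2's history (behind): {044aed2, 07e8ef2, 093c927, 161fa4f, 7adf658, 7b7119f, 8547d74, a269c96, c78941d, dcf43f6} — 10.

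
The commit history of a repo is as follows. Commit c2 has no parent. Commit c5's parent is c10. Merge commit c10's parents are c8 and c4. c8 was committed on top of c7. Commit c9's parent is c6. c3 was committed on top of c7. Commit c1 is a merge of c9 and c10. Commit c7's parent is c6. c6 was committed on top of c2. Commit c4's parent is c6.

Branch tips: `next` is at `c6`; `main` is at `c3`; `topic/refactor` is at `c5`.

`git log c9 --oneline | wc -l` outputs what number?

3

Walking parent pointers from c9: reachable set = {c2, c6, c9}.
That is 3 commits.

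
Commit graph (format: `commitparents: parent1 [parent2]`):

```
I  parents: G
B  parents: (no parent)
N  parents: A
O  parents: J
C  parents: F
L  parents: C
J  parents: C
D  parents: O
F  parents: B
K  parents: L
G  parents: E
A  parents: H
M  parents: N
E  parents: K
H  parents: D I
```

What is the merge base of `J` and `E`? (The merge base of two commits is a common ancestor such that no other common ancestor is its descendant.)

C

Ancestors of J: {B, C, F, J}.
Ancestors of E: {B, C, E, F, K, L}.
Common ancestors: {B, C, F}.
Among these, C is not an ancestor of any other common ancestor — it is the merge base.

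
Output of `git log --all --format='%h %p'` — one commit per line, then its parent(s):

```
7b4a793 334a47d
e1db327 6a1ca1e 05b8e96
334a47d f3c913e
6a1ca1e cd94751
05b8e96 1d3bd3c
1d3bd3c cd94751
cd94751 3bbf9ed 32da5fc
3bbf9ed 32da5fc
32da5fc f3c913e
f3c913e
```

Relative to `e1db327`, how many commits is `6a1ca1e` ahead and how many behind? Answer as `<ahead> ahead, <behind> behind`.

0 ahead, 3 behind

Reachable from 6a1ca1e: {32da5fc, 3bbf9ed, 6a1ca1e, cd94751, f3c913e}.
Reachable from e1db327: {05b8e96, 1d3bd3c, 32da5fc, 3bbf9ed, 6a1ca1e, cd94751, e1db327, f3c913e}.
Only in 6a1ca1e's history (ahead): {} — 0.
Only in e1db327's history (behind): {05b8e96, 1d3bd3c, e1db327} — 3.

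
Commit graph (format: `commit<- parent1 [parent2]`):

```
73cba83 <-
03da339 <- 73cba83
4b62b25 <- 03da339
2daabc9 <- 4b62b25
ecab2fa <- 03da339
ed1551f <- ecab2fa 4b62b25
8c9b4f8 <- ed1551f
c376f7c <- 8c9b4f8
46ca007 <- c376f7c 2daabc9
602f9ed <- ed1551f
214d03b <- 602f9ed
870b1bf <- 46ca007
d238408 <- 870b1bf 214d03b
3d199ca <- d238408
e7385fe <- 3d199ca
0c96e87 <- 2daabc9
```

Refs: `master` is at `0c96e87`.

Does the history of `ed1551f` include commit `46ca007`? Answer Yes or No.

Ancestors of ed1551f: {03da339, 4b62b25, 73cba83, ecab2fa, ed1551f}.
46ca007 is not in that set, so it is not an ancestor of ed1551f.

No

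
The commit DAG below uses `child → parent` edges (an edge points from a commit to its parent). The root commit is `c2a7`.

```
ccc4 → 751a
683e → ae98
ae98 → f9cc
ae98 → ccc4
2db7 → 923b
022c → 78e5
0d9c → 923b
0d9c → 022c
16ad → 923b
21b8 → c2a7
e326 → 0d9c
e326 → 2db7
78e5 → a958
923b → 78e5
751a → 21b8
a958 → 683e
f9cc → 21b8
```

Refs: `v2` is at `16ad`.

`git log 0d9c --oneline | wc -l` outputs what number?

12

Walking parent pointers from 0d9c: reachable set = {022c, 0d9c, 21b8, 683e, 751a, 78e5, 923b, a958, ae98, c2a7, ccc4, f9cc}.
That is 12 commits.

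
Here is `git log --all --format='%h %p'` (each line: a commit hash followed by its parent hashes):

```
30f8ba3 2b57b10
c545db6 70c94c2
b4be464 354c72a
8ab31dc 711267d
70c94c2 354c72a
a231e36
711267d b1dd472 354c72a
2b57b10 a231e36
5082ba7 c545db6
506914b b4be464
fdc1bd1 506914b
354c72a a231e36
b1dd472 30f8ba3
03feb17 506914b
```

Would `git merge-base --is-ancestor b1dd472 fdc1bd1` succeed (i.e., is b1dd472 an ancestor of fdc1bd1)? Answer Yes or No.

No

Ancestors of fdc1bd1: {354c72a, 506914b, a231e36, b4be464, fdc1bd1}.
b1dd472 is not in that set, so it is not an ancestor of fdc1bd1.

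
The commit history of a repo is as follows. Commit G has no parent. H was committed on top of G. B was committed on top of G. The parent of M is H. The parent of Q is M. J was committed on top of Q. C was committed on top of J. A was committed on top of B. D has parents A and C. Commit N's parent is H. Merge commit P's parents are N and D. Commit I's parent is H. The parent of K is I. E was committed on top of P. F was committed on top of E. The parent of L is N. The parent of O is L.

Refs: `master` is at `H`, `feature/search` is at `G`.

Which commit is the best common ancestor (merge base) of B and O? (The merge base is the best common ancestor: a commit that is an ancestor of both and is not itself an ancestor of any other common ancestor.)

G

Ancestors of B: {B, G}.
Ancestors of O: {G, H, L, N, O}.
Common ancestors: {G}.
The only common ancestor is G, so it is the merge base.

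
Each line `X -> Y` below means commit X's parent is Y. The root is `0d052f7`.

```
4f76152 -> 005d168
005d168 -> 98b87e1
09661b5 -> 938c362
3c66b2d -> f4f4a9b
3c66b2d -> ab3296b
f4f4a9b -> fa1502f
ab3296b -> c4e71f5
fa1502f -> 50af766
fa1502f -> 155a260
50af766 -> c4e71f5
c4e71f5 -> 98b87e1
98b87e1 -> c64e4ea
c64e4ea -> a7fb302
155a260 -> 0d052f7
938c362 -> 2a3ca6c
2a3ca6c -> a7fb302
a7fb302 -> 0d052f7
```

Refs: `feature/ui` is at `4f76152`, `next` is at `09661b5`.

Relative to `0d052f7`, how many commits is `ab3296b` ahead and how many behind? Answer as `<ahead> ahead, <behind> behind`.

5 ahead, 0 behind

Reachable from ab3296b: {0d052f7, 98b87e1, a7fb302, ab3296b, c4e71f5, c64e4ea}.
Reachable from 0d052f7: {0d052f7}.
Only in ab3296b's history (ahead): {98b87e1, a7fb302, ab3296b, c4e71f5, c64e4ea} — 5.
Only in 0d052f7's history (behind): {} — 0.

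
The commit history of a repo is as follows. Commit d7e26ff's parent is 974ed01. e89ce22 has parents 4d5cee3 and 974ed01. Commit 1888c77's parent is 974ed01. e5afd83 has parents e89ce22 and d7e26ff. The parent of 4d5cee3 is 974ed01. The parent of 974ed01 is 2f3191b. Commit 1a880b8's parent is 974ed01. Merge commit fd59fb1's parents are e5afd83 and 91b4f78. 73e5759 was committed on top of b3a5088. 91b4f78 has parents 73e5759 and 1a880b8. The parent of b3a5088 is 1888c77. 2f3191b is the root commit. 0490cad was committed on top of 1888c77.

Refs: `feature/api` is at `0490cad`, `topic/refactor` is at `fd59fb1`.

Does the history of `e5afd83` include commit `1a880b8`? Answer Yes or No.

Ancestors of e5afd83: {2f3191b, 4d5cee3, 974ed01, d7e26ff, e5afd83, e89ce22}.
1a880b8 is not in that set, so it is not an ancestor of e5afd83.

No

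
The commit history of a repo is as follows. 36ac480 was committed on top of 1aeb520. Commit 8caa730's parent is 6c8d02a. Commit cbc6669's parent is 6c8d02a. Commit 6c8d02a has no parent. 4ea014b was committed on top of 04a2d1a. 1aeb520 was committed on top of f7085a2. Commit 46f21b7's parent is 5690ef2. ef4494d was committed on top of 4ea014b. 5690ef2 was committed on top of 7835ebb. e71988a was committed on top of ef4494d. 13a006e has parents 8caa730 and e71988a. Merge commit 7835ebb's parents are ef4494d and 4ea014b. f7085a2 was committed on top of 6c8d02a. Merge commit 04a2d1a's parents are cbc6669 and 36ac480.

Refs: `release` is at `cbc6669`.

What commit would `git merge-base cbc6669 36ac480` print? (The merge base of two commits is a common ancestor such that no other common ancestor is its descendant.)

6c8d02a

Ancestors of cbc6669: {6c8d02a, cbc6669}.
Ancestors of 36ac480: {1aeb520, 36ac480, 6c8d02a, f7085a2}.
Common ancestors: {6c8d02a}.
The only common ancestor is 6c8d02a, so it is the merge base.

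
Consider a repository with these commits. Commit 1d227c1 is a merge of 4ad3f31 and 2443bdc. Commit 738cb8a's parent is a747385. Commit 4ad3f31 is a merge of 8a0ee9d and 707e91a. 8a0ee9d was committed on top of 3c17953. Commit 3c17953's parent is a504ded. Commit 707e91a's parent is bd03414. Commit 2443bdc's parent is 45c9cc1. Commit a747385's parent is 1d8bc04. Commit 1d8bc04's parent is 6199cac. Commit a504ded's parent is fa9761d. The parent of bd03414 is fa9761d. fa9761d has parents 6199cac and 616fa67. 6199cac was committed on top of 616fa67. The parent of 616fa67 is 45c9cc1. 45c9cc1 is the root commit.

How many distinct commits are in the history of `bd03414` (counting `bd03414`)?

5

Walking parent pointers from bd03414: reachable set = {45c9cc1, 616fa67, 6199cac, bd03414, fa9761d}.
That is 5 commits.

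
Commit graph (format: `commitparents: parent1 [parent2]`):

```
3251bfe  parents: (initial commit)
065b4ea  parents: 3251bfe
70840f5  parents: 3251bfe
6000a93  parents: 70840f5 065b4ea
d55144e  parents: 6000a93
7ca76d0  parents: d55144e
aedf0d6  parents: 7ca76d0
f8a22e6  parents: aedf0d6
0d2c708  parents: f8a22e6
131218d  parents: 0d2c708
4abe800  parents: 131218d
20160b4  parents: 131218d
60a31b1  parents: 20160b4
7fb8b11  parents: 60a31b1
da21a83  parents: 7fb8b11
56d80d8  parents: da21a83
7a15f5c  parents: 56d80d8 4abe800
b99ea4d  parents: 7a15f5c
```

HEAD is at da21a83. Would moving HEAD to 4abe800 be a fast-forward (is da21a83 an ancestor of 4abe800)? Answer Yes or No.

A fast-forward from da21a83 to 4abe800 is possible iff da21a83 is an ancestor of 4abe800.
Ancestors of 4abe800: {065b4ea, 0d2c708, 131218d, 3251bfe, 4abe800, 6000a93, 70840f5, 7ca76d0, aedf0d6, d55144e, f8a22e6}.
da21a83 is not among them, so fast-forward is not possible.

No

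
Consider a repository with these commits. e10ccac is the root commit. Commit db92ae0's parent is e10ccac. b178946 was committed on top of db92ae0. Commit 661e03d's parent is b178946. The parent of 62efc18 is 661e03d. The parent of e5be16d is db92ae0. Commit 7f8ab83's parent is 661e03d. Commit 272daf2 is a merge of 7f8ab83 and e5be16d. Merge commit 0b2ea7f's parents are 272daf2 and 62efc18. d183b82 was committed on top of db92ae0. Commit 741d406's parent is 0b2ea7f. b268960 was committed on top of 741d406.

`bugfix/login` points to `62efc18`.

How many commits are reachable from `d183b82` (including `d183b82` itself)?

Walking parent pointers from d183b82: reachable set = {d183b82, db92ae0, e10ccac}.
That is 3 commits.

3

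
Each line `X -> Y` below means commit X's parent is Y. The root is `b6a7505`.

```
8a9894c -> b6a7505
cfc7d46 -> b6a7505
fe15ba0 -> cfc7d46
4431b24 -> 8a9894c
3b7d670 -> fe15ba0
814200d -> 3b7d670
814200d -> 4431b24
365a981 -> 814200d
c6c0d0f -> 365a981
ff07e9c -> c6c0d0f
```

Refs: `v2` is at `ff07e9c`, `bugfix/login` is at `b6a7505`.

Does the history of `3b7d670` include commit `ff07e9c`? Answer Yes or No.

Ancestors of 3b7d670: {3b7d670, b6a7505, cfc7d46, fe15ba0}.
ff07e9c is not in that set, so it is not an ancestor of 3b7d670.

No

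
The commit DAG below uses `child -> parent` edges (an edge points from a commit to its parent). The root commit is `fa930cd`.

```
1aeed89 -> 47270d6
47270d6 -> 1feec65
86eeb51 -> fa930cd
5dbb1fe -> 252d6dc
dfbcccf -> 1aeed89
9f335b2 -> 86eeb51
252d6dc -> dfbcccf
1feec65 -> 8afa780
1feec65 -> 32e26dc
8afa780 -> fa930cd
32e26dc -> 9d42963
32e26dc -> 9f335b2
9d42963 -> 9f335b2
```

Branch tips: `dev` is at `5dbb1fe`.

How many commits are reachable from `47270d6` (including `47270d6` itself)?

8

Walking parent pointers from 47270d6: reachable set = {1feec65, 32e26dc, 47270d6, 86eeb51, 8afa780, 9d42963, 9f335b2, fa930cd}.
That is 8 commits.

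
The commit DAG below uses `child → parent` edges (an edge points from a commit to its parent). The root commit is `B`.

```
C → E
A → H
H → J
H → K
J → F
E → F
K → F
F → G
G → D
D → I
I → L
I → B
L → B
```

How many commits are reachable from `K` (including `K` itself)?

7

Walking parent pointers from K: reachable set = {B, D, F, G, I, K, L}.
That is 7 commits.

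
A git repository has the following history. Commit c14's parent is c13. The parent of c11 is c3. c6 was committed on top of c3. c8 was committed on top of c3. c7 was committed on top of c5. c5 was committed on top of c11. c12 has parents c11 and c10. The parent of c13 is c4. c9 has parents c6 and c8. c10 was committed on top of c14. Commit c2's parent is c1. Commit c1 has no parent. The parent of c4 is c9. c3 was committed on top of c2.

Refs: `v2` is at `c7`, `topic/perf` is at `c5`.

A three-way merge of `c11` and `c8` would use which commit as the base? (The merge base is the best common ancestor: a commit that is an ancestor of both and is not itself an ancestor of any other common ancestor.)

c3

Ancestors of c11: {c1, c11, c2, c3}.
Ancestors of c8: {c1, c2, c3, c8}.
Common ancestors: {c1, c2, c3}.
Among these, c3 is not an ancestor of any other common ancestor — it is the merge base.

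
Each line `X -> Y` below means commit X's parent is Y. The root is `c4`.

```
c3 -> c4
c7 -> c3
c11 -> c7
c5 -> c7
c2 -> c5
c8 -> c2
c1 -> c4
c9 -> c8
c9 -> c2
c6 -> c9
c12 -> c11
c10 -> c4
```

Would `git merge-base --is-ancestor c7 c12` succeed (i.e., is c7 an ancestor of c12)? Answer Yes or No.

Ancestors of c12 (commits reachable by following parents): {c11, c12, c3, c4, c7}.
c7 is in that set, so it is an ancestor of c12.

Yes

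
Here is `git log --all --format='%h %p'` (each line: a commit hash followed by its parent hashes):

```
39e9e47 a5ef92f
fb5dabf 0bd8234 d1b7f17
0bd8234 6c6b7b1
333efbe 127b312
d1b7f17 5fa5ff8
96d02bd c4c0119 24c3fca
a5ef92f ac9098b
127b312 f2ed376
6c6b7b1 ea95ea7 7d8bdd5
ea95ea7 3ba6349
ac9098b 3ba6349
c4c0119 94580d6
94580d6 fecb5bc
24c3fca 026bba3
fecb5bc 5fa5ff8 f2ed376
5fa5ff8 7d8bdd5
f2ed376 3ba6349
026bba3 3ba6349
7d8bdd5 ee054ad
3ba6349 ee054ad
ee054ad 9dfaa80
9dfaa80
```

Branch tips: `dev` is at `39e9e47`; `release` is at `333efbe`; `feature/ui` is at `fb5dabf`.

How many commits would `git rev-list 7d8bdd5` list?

Walking parent pointers from 7d8bdd5: reachable set = {7d8bdd5, 9dfaa80, ee054ad}.
That is 3 commits.

3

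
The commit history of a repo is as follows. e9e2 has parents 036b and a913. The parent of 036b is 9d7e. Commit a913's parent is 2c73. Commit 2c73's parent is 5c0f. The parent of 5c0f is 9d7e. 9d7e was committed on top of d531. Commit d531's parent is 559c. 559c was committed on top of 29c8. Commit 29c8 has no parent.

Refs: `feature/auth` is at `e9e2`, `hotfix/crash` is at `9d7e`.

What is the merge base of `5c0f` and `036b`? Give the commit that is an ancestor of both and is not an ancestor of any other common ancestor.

Ancestors of 5c0f: {29c8, 559c, 5c0f, 9d7e, d531}.
Ancestors of 036b: {036b, 29c8, 559c, 9d7e, d531}.
Common ancestors: {29c8, 559c, 9d7e, d531}.
Among these, 9d7e is not an ancestor of any other common ancestor — it is the merge base.

9d7e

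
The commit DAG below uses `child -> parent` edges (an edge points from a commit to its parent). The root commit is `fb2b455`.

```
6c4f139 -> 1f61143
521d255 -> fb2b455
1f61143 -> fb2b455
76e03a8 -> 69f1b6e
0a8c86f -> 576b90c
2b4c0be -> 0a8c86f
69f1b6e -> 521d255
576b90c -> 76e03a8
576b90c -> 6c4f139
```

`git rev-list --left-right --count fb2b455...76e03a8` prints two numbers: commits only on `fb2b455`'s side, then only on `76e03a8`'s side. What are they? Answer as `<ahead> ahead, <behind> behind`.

Reachable from fb2b455: {fb2b455}.
Reachable from 76e03a8: {521d255, 69f1b6e, 76e03a8, fb2b455}.
Only in fb2b455's history (ahead): {} — 0.
Only in 76e03a8's history (behind): {521d255, 69f1b6e, 76e03a8} — 3.

0 ahead, 3 behind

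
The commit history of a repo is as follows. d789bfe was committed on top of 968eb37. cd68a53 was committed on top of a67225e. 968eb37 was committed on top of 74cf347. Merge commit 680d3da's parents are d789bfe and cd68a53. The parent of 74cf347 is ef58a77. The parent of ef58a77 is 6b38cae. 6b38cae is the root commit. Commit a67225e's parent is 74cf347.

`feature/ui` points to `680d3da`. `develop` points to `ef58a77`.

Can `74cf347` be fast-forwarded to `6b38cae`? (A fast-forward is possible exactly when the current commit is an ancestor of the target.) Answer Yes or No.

No

A fast-forward from 74cf347 to 6b38cae is possible iff 74cf347 is an ancestor of 6b38cae.
Ancestors of 6b38cae: {6b38cae}.
74cf347 is not among them, so fast-forward is not possible.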